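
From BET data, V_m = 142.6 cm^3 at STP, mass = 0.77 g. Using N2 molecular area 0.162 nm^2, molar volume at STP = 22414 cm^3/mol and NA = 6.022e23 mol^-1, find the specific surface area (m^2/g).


Number of moles in monolayer = V_m / 22414 = 142.6 / 22414 = 0.0063621
Number of molecules = moles * NA = 0.0063621 * 6.022e23
SA = molecules * sigma / mass
SA = (142.6 / 22414) * 6.022e23 * 0.162e-18 / 0.77
SA = 806.1 m^2/g

806.1


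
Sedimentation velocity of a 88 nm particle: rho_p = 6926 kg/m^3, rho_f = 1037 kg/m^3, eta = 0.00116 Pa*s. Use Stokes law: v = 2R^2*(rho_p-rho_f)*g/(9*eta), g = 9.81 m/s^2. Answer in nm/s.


Radius R = 88/2 nm = 4.4e-08 m
Density difference = 6926 - 1037 = 5889 kg/m^3
v = 2 * R^2 * (rho_p - rho_f) * g / (9 * eta)
v = 2 * (4.4e-08)^2 * 5889 * 9.81 / (9 * 0.00116)
v = 2.14262e-08 m/s = 21.4262 nm/s

21.4262


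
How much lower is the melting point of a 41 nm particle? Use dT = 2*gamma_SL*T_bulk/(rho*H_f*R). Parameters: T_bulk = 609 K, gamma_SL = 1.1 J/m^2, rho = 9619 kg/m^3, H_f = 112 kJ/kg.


Radius R = 41/2 = 20.5 nm = 2.05e-08 m
Convert H_f = 112 kJ/kg = 112000 J/kg
dT = 2 * gamma_SL * T_bulk / (rho * H_f * R)
dT = 2 * 1.1 * 609 / (9619 * 112000 * 2.05e-08)
dT = 60.7 K

60.7


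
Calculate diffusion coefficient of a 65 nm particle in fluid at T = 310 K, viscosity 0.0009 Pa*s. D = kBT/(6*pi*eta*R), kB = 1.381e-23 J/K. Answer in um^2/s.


Radius R = 65/2 = 32.5 nm = 3.25e-08 m
D = kB*T / (6*pi*eta*R)
D = 1.381e-23 * 310 / (6 * pi * 0.0009 * 3.25e-08)
D = 7.76477e-12 m^2/s = 7.765 um^2/s

7.765


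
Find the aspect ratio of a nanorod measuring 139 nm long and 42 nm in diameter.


Aspect ratio AR = length / diameter
AR = 139 / 42
AR = 3.31

3.31


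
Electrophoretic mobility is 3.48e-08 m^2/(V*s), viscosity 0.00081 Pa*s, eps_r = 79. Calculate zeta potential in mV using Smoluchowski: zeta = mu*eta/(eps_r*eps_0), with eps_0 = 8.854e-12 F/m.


Smoluchowski equation: zeta = mu * eta / (eps_r * eps_0)
zeta = 3.48e-08 * 0.00081 / (79 * 8.854e-12)
zeta = 0.040299 V = 40.3 mV

40.3


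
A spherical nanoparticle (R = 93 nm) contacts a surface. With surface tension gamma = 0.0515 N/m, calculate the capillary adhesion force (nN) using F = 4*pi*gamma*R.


Convert radius: R = 93 nm = 9.3e-08 m
F = 4 * pi * gamma * R
F = 4 * pi * 0.0515 * 9.3e-08
F = 6.01866e-08 N = 60.1866 nN

60.1866


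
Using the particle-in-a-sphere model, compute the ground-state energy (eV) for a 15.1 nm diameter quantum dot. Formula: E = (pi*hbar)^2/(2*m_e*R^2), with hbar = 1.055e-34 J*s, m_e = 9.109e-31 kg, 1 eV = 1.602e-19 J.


Radius R = 15.1/2 = 7.55 nm = 7.55e-09 m
E = (pi * 1.055e-34)^2 / (2 * 9.109e-31 * (7.55e-09)^2)
E(J) = 1.05782e-21
E = E(J) / 1.602e-19 = 0.0066 eV

0.0066


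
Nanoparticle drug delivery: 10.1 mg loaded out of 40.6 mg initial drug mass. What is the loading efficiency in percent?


Drug loading efficiency = (drug loaded / drug initial) * 100
DLE = 10.1 / 40.6 * 100
DLE = 0.2488 * 100
DLE = 24.88%

24.88


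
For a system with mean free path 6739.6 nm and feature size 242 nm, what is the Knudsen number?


Knudsen number Kn = lambda / L
Kn = 6739.6 / 242
Kn = 27.8496

27.8496


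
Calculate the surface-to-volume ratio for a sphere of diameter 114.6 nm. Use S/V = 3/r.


Radius r = 114.6/2 = 57.3 nm
S/V = 3 / r = 3 / 57.3
S/V = 0.0524 nm^-1

0.0524


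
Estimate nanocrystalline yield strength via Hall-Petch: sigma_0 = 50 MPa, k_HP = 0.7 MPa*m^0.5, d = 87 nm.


d = 87 nm = 8.7e-08 m
sqrt(d) = 0.0002949576
Hall-Petch contribution = k / sqrt(d) = 0.7 / 0.0002949576 = 2373.2 MPa
sigma = sigma_0 + k/sqrt(d) = 50 + 2373.2 = 2423.2 MPa

2423.2


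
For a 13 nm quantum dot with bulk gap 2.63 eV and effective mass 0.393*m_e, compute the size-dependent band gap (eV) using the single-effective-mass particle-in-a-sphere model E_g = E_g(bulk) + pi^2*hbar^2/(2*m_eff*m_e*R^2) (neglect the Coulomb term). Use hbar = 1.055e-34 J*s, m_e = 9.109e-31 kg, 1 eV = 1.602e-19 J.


Radius R = 13/2 nm = 6.5e-09 m
Confinement energy dE = pi^2 * hbar^2 / (2 * m_eff * m_e * R^2)
dE = pi^2 * (1.055e-34)^2 / (2 * 0.393 * 9.109e-31 * (6.5e-09)^2) J, divided by 1.602e-19 J/eV
dE = 0.0227 eV
Total band gap = E_g(bulk) + dE = 2.63 + 0.0227 = 2.6527 eV

2.6527


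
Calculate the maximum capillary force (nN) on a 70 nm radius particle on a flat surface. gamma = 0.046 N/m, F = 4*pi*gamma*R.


Convert radius: R = 70 nm = 7e-08 m
F = 4 * pi * gamma * R
F = 4 * pi * 0.046 * 7e-08
F = 4.04637e-08 N = 40.4637 nN

40.4637


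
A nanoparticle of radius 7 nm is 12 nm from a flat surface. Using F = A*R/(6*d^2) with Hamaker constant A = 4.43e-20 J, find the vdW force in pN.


Convert to SI: R = 7 nm = 7e-09 m, d = 12 nm = 1.2e-08 m
F = A * R / (6 * d^2)
F = 4.43e-20 * 7e-09 / (6 * (1.2e-08)^2)
F = 3.58912e-13 N = 0.359 pN

0.359


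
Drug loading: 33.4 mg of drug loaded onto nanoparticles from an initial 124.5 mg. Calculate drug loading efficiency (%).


Drug loading efficiency = (drug loaded / drug initial) * 100
DLE = 33.4 / 124.5 * 100
DLE = 0.2683 * 100
DLE = 26.83%

26.83


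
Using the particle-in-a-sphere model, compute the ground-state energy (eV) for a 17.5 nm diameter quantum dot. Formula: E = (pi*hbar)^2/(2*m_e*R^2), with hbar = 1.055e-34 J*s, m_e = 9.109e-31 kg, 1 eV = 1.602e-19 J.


Radius R = 17.5/2 = 8.75 nm = 8.75e-09 m
E = (pi * 1.055e-34)^2 / (2 * 9.109e-31 * (8.75e-09)^2)
E(J) = 7.87568e-22
E = E(J) / 1.602e-19 = 0.0049 eV

0.0049


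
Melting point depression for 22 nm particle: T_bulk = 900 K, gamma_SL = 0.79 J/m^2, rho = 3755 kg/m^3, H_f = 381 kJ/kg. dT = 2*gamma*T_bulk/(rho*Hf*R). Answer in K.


Radius R = 22/2 = 11 nm = 1.1e-08 m
Convert H_f = 381 kJ/kg = 381000 J/kg
dT = 2 * gamma_SL * T_bulk / (rho * H_f * R)
dT = 2 * 0.79 * 900 / (3755 * 381000 * 1.1e-08)
dT = 90.4 K

90.4


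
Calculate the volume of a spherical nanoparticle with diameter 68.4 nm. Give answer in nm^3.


Radius r = 68.4/2 = 34.2 nm
Volume V = (4/3) * pi * r^3
V = (4/3) * pi * (34.2)^3
V = 167558.68 nm^3

167558.68


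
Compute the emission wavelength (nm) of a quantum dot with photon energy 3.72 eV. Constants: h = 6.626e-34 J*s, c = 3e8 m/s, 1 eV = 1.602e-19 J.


Convert energy: E = 3.72 eV = 3.72 * 1.602e-19 = 5.95944e-19 J
lambda = h*c / E = 6.626e-34 * 3e8 / 5.95944e-19
lambda = 3.33555e-07 m = 333.6 nm

333.6


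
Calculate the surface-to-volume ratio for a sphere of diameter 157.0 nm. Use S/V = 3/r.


Radius r = 157.0/2 = 78.5 nm
S/V = 3 / r = 3 / 78.5
S/V = 0.0382 nm^-1

0.0382


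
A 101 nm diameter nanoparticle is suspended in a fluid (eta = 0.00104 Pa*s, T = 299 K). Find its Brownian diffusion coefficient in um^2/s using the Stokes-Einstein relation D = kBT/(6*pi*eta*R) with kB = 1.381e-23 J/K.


Radius R = 101/2 = 50.5 nm = 5.05e-08 m
D = kB*T / (6*pi*eta*R)
D = 1.381e-23 * 299 / (6 * pi * 0.00104 * 5.05e-08)
D = 4.17099e-12 m^2/s = 4.171 um^2/s

4.171


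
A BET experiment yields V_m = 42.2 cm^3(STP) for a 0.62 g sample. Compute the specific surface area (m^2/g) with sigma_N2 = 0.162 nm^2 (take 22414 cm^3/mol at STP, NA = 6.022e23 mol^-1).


Number of moles in monolayer = V_m / 22414 = 42.2 / 22414 = 0.00188275
Number of molecules = moles * NA = 0.00188275 * 6.022e23
SA = molecules * sigma / mass
SA = (42.2 / 22414) * 6.022e23 * 0.162e-18 / 0.62
SA = 296.2 m^2/g

296.2


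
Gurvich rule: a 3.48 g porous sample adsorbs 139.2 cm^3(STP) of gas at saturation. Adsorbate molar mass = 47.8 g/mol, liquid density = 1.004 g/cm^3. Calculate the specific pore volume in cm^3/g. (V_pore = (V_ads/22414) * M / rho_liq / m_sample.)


Moles adsorbed n = V_ads / 22414 = 139.2 / 22414 = 6.210404e-03 mol
Liquid volume V_liq = n * M / rho_liq = 6.210404e-03 * 47.8 / 1.004 = 0.29567 cm^3
Specific pore volume V_pore = V_liq / m_sample = 0.29567 / 3.48
V_pore = 0.085 cm^3/g

0.085


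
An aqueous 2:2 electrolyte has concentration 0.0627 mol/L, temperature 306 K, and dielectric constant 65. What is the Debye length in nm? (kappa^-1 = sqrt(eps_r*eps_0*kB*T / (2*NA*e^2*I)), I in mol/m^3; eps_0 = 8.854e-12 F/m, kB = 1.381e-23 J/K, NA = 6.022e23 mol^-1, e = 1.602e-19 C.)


Ionic strength I = 0.0627 * 2^2 * 1000 = 250.8 mol/m^3
kappa^-1 = sqrt(65 * 8.854e-12 * 1.381e-23 * 306 / (2 * 6.022e23 * (1.602e-19)^2 * 250.8))
kappa^-1 = 0.56 nm

0.56


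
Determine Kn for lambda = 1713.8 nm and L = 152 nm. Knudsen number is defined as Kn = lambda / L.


Knudsen number Kn = lambda / L
Kn = 1713.8 / 152
Kn = 11.275

11.275


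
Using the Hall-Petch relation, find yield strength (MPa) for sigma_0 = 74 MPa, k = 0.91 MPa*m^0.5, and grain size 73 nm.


d = 73 nm = 7.3e-08 m
sqrt(d) = 0.0002701851
Hall-Petch contribution = k / sqrt(d) = 0.91 / 0.0002701851 = 3368.1 MPa
sigma = sigma_0 + k/sqrt(d) = 74 + 3368.1 = 3442.1 MPa

3442.1


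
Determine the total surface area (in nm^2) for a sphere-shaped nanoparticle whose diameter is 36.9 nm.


Radius r = 36.9/2 = 18.45 nm
Surface area SA = 4 * pi * r^2
SA = 4 * pi * (18.45)^2
SA = 4277.62 nm^2

4277.62


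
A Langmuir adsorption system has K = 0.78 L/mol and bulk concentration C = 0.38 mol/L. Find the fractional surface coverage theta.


Langmuir isotherm: theta = K*C / (1 + K*C)
K*C = 0.78 * 0.38 = 0.2964
theta = 0.2964 / (1 + 0.2964) = 0.2964 / 1.2964
theta = 0.2286

0.2286


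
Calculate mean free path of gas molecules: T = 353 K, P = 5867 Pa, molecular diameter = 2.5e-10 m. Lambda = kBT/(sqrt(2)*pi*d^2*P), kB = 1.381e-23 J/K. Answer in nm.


Mean free path: lambda = kB*T / (sqrt(2) * pi * d^2 * P)
lambda = 1.381e-23 * 353 / (sqrt(2) * pi * (2.5e-10)^2 * 5867)
lambda = 2.99232e-06 m
lambda = 2992.32 nm

2992.32


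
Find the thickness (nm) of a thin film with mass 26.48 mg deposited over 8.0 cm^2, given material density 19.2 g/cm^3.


Convert: m = 26.48 mg = 2.6480e-05 kg, A = 8.0 cm^2 = 8.0000e-04 m^2, rho = 19.2 g/cm^3 = 19200 kg/m^3
t = m / (A * rho)
t = 2.6480e-05 / (8.0000e-04 * 19200)
t = 1.7240e-06 m = 1724.0 nm

1724.0


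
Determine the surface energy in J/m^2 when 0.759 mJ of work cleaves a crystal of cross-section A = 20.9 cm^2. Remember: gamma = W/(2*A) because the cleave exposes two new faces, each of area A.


Convert: A = 20.9 cm^2 = 0.00209 m^2, W = 0.759 mJ = 0.000759 J
Cleaving exposes two faces of area A, so total new surface = 2*A and gamma = W / (2*A)
gamma = 0.000759 / (2 * 0.00209)
gamma = 0.182 J/m^2

0.182


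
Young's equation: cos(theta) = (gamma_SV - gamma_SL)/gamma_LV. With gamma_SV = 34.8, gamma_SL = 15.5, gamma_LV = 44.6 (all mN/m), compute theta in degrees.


cos(theta) = (gamma_SV - gamma_SL) / gamma_LV
cos(theta) = (34.8 - 15.5) / 44.6
cos(theta) = 0.432735
theta = arccos(0.432735) = 64.36 degrees

64.36


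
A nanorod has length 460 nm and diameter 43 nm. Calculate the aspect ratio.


Aspect ratio AR = length / diameter
AR = 460 / 43
AR = 10.7

10.7


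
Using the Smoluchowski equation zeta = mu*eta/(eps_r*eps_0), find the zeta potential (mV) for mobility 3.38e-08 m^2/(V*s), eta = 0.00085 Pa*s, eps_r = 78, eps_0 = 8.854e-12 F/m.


Smoluchowski equation: zeta = mu * eta / (eps_r * eps_0)
zeta = 3.38e-08 * 0.00085 / (78 * 8.854e-12)
zeta = 0.041601 V = 41.6 mV

41.6


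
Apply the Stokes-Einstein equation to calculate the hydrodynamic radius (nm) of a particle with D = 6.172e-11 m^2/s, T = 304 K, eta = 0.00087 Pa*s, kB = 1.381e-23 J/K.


Stokes-Einstein: R = kB*T / (6*pi*eta*D)
R = 1.381e-23 * 304 / (6 * pi * 0.00087 * 6.172e-11)
R = 4.14783e-09 m = 4.15 nm

4.15


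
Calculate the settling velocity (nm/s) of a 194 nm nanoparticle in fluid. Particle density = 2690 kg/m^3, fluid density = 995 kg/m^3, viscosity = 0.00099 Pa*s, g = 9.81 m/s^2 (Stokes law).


Radius R = 194/2 nm = 9.7e-08 m
Density difference = 2690 - 995 = 1695 kg/m^3
v = 2 * R^2 * (rho_p - rho_f) * g / (9 * eta)
v = 2 * (9.7e-08)^2 * 1695 * 9.81 / (9 * 0.00099)
v = 3.51184e-08 m/s = 35.1184 nm/s

35.1184


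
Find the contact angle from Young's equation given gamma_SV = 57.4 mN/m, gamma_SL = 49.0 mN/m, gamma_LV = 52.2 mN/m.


cos(theta) = (gamma_SV - gamma_SL) / gamma_LV
cos(theta) = (57.4 - 49.0) / 52.2
cos(theta) = 0.16092
theta = arccos(0.16092) = 80.74 degrees

80.74


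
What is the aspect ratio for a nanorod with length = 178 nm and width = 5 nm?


Aspect ratio AR = length / diameter
AR = 178 / 5
AR = 35.6

35.6


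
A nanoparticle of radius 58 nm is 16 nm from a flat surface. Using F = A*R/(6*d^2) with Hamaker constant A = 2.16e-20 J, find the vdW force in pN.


Convert to SI: R = 58 nm = 5.8e-08 m, d = 16 nm = 1.6e-08 m
F = A * R / (6 * d^2)
F = 2.16e-20 * 5.8e-08 / (6 * (1.6e-08)^2)
F = 8.15625e-13 N = 0.816 pN

0.816


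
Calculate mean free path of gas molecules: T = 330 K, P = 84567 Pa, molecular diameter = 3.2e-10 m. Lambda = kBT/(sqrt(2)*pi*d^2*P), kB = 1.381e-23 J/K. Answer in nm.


Mean free path: lambda = kB*T / (sqrt(2) * pi * d^2 * P)
lambda = 1.381e-23 * 330 / (sqrt(2) * pi * (3.2e-10)^2 * 84567)
lambda = 1.18452e-07 m
lambda = 118.45 nm

118.45


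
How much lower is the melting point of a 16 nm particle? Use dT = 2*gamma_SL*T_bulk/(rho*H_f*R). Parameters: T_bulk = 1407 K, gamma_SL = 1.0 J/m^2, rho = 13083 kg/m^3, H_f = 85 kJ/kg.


Radius R = 16/2 = 8 nm = 8e-09 m
Convert H_f = 85 kJ/kg = 85000 J/kg
dT = 2 * gamma_SL * T_bulk / (rho * H_f * R)
dT = 2 * 1.0 * 1407 / (13083 * 85000 * 8e-09)
dT = 316.3 K

316.3


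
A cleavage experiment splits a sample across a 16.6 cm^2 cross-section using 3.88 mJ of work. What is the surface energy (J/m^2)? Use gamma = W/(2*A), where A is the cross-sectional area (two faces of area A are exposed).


Convert: A = 16.6 cm^2 = 0.00166 m^2, W = 3.88 mJ = 0.00388 J
Cleaving exposes two faces of area A, so total new surface = 2*A and gamma = W / (2*A)
gamma = 0.00388 / (2 * 0.00166)
gamma = 1.169 J/m^2

1.169


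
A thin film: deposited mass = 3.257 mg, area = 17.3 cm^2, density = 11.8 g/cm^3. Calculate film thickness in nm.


Convert: m = 3.257 mg = 3.2570e-06 kg, A = 17.3 cm^2 = 1.7300e-03 m^2, rho = 11.8 g/cm^3 = 11800 kg/m^3
t = m / (A * rho)
t = 3.2570e-06 / (1.7300e-03 * 11800)
t = 1.5955e-07 m = 159.5 nm

159.5


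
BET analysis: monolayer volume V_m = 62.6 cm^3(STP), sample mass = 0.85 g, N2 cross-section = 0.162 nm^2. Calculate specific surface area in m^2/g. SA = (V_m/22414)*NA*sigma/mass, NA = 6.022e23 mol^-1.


Number of moles in monolayer = V_m / 22414 = 62.6 / 22414 = 0.0027929
Number of molecules = moles * NA = 0.0027929 * 6.022e23
SA = molecules * sigma / mass
SA = (62.6 / 22414) * 6.022e23 * 0.162e-18 / 0.85
SA = 320.5 m^2/g

320.5


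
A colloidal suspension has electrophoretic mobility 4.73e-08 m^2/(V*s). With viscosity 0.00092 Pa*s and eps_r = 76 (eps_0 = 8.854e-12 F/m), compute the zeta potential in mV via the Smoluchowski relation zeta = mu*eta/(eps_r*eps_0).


Smoluchowski equation: zeta = mu * eta / (eps_r * eps_0)
zeta = 4.73e-08 * 0.00092 / (76 * 8.854e-12)
zeta = 0.064669 V = 64.67 mV

64.67


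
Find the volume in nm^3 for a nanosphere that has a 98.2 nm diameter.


Radius r = 98.2/2 = 49.1 nm
Volume V = (4/3) * pi * r^3
V = (4/3) * pi * (49.1)^3
V = 495830.33 nm^3

495830.33


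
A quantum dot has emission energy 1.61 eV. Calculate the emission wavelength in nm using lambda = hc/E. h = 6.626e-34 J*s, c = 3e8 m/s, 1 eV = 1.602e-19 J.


Convert energy: E = 1.61 eV = 1.61 * 1.602e-19 = 2.57922e-19 J
lambda = h*c / E = 6.626e-34 * 3e8 / 2.57922e-19
lambda = 7.70698e-07 m = 770.7 nm

770.7


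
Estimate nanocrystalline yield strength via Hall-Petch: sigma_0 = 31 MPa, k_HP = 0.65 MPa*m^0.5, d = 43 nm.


d = 43 nm = 4.3e-08 m
sqrt(d) = 0.0002073644
Hall-Petch contribution = k / sqrt(d) = 0.65 / 0.0002073644 = 3134.6 MPa
sigma = sigma_0 + k/sqrt(d) = 31 + 3134.6 = 3165.6 MPa

3165.6


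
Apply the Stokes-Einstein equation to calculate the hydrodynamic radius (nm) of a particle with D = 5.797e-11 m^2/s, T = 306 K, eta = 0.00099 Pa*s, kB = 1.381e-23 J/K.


Stokes-Einstein: R = kB*T / (6*pi*eta*D)
R = 1.381e-23 * 306 / (6 * pi * 0.00099 * 5.797e-11)
R = 3.90639e-09 m = 3.91 nm

3.91


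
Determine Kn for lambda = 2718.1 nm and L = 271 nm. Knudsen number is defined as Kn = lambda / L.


Knudsen number Kn = lambda / L
Kn = 2718.1 / 271
Kn = 10.0299

10.0299


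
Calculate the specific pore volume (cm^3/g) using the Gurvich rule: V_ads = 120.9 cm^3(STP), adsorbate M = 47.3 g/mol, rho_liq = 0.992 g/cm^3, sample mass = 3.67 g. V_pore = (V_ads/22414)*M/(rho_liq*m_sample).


Moles adsorbed n = V_ads / 22414 = 120.9 / 22414 = 5.393950e-03 mol
Liquid volume V_liq = n * M / rho_liq = 5.393950e-03 * 47.3 / 0.992 = 0.25719 cm^3
Specific pore volume V_pore = V_liq / m_sample = 0.25719 / 3.67
V_pore = 0.0701 cm^3/g

0.0701


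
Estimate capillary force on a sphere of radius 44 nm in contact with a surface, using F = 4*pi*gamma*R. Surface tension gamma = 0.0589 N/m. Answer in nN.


Convert radius: R = 44 nm = 4.4e-08 m
F = 4 * pi * gamma * R
F = 4 * pi * 0.0589 * 4.4e-08
F = 3.2567e-08 N = 32.567 nN

32.567


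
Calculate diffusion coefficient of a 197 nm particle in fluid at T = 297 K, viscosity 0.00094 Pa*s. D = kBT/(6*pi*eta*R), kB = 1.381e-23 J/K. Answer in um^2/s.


Radius R = 197/2 = 98.5 nm = 9.85e-08 m
D = kB*T / (6*pi*eta*R)
D = 1.381e-23 * 297 / (6 * pi * 0.00094 * 9.85e-08)
D = 2.35009e-12 m^2/s = 2.35 um^2/s

2.35


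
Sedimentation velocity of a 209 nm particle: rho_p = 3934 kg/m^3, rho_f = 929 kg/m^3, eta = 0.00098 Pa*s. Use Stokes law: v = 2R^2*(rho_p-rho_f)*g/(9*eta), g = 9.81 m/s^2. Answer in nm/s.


Radius R = 209/2 nm = 1.045e-07 m
Density difference = 3934 - 929 = 3005 kg/m^3
v = 2 * R^2 * (rho_p - rho_f) * g / (9 * eta)
v = 2 * (1.045e-07)^2 * 3005 * 9.81 / (9 * 0.00098)
v = 7.29974e-08 m/s = 72.9974 nm/s

72.9974


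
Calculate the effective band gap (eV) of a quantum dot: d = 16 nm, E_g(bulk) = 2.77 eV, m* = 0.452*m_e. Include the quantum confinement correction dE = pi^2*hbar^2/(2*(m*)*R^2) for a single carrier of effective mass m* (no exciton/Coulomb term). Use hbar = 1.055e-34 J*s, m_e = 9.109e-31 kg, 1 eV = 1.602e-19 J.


Radius R = 16/2 nm = 8e-09 m
Confinement energy dE = pi^2 * hbar^2 / (2 * m_eff * m_e * R^2)
dE = pi^2 * (1.055e-34)^2 / (2 * 0.452 * 9.109e-31 * (8e-09)^2) J, divided by 1.602e-19 J/eV
dE = 0.013 eV
Total band gap = E_g(bulk) + dE = 2.77 + 0.013 = 2.783 eV

2.783


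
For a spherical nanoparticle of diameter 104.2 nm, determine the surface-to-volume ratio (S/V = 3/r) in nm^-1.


Radius r = 104.2/2 = 52.1 nm
S/V = 3 / r = 3 / 52.1
S/V = 0.0576 nm^-1

0.0576


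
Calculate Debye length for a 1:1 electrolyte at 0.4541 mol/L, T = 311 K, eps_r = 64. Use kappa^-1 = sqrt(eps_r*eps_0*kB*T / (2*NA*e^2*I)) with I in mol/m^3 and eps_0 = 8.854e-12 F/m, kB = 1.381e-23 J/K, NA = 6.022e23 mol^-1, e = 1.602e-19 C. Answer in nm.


Ionic strength I = 0.4541 * 1^2 * 1000 = 454.1 mol/m^3
kappa^-1 = sqrt(64 * 8.854e-12 * 1.381e-23 * 311 / (2 * 6.022e23 * (1.602e-19)^2 * 454.1))
kappa^-1 = 0.416 nm

0.416


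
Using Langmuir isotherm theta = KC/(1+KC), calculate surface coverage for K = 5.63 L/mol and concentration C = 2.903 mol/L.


Langmuir isotherm: theta = K*C / (1 + K*C)
K*C = 5.63 * 2.903 = 16.34389
theta = 16.34389 / (1 + 16.34389) = 16.34389 / 17.34389
theta = 0.9423

0.9423


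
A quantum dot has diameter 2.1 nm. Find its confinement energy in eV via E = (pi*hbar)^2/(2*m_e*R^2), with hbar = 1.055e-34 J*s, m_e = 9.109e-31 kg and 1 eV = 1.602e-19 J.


Radius R = 2.1/2 = 1.05 nm = 1.05e-09 m
E = (pi * 1.055e-34)^2 / (2 * 9.109e-31 * (1.05e-09)^2)
E(J) = 5.46922e-20
E = E(J) / 1.602e-19 = 0.3414 eV

0.3414


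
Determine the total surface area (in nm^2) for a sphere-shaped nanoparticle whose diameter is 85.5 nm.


Radius r = 85.5/2 = 42.75 nm
Surface area SA = 4 * pi * r^2
SA = 4 * pi * (42.75)^2
SA = 22965.83 nm^2

22965.83


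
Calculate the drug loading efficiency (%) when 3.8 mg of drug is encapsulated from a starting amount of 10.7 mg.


Drug loading efficiency = (drug loaded / drug initial) * 100
DLE = 3.8 / 10.7 * 100
DLE = 0.3551 * 100
DLE = 35.51%

35.51


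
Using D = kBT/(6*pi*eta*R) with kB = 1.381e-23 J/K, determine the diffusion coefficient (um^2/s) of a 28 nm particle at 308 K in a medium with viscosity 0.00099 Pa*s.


Radius R = 28/2 = 14 nm = 1.4e-08 m
D = kB*T / (6*pi*eta*R)
D = 1.381e-23 * 308 / (6 * pi * 0.00099 * 1.4e-08)
D = 1.6281e-11 m^2/s = 16.281 um^2/s

16.281


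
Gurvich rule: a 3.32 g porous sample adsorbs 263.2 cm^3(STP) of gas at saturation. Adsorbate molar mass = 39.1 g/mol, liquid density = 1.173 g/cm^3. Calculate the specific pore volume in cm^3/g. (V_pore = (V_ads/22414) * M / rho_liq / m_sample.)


Moles adsorbed n = V_ads / 22414 = 263.2 / 22414 = 1.174266e-02 mol
Liquid volume V_liq = n * M / rho_liq = 1.174266e-02 * 39.1 / 1.173 = 0.39142 cm^3
Specific pore volume V_pore = V_liq / m_sample = 0.39142 / 3.32
V_pore = 0.1179 cm^3/g

0.1179


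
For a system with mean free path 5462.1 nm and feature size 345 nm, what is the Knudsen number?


Knudsen number Kn = lambda / L
Kn = 5462.1 / 345
Kn = 15.8322

15.8322


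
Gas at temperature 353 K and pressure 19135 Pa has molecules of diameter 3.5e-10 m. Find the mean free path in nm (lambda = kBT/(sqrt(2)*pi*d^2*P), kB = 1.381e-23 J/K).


Mean free path: lambda = kB*T / (sqrt(2) * pi * d^2 * P)
lambda = 1.381e-23 * 353 / (sqrt(2) * pi * (3.5e-10)^2 * 19135)
lambda = 4.681e-07 m
lambda = 468.1 nm

468.1


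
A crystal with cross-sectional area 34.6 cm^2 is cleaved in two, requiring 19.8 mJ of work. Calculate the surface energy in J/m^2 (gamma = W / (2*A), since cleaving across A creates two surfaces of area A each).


Convert: A = 34.6 cm^2 = 0.00346 m^2, W = 19.8 mJ = 0.0198 J
Cleaving exposes two faces of area A, so total new surface = 2*A and gamma = W / (2*A)
gamma = 0.0198 / (2 * 0.00346)
gamma = 2.861 J/m^2

2.861


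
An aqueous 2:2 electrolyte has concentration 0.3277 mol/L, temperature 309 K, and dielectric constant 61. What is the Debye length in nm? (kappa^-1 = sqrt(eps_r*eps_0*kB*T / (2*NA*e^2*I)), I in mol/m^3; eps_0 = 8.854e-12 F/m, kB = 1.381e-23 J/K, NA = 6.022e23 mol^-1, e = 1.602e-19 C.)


Ionic strength I = 0.3277 * 2^2 * 1000 = 1310.8 mol/m^3
kappa^-1 = sqrt(61 * 8.854e-12 * 1.381e-23 * 309 / (2 * 6.022e23 * (1.602e-19)^2 * 1310.8))
kappa^-1 = 0.239 nm

0.239


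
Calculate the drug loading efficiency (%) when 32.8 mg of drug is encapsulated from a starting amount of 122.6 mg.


Drug loading efficiency = (drug loaded / drug initial) * 100
DLE = 32.8 / 122.6 * 100
DLE = 0.2675 * 100
DLE = 26.75%

26.75


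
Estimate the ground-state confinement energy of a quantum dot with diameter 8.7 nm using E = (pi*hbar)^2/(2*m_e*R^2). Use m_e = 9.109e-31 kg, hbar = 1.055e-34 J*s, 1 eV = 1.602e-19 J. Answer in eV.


Radius R = 8.7/2 = 4.35 nm = 4.35e-09 m
E = (pi * 1.055e-34)^2 / (2 * 9.109e-31 * (4.35e-09)^2)
E(J) = 3.18658e-21
E = E(J) / 1.602e-19 = 0.0199 eV

0.0199


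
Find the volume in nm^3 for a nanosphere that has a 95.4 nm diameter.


Radius r = 95.4/2 = 47.7 nm
Volume V = (4/3) * pi * r^3
V = (4/3) * pi * (47.7)^3
V = 454614.98 nm^3

454614.98


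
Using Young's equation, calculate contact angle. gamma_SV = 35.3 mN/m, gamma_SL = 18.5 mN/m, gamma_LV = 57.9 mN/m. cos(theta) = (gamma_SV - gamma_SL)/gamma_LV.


cos(theta) = (gamma_SV - gamma_SL) / gamma_LV
cos(theta) = (35.3 - 18.5) / 57.9
cos(theta) = 0.290155
theta = arccos(0.290155) = 73.13 degrees

73.13


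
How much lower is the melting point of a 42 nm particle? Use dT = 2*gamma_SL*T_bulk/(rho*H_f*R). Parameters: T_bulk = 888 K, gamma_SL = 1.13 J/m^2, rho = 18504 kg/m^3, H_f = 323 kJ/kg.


Radius R = 42/2 = 21 nm = 2.1e-08 m
Convert H_f = 323 kJ/kg = 323000 J/kg
dT = 2 * gamma_SL * T_bulk / (rho * H_f * R)
dT = 2 * 1.13 * 888 / (18504 * 323000 * 2.1e-08)
dT = 16.0 K

16.0


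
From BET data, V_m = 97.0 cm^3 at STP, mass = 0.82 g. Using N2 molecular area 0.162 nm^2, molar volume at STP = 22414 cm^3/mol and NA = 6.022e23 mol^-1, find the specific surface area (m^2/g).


Number of moles in monolayer = V_m / 22414 = 97.0 / 22414 = 0.00432765
Number of molecules = moles * NA = 0.00432765 * 6.022e23
SA = molecules * sigma / mass
SA = (97.0 / 22414) * 6.022e23 * 0.162e-18 / 0.82
SA = 514.9 m^2/g

514.9


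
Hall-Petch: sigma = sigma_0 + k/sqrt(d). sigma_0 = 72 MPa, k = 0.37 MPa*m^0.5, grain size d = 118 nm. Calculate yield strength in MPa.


d = 118 nm = 1.18e-07 m
sqrt(d) = 0.0003435113
Hall-Petch contribution = k / sqrt(d) = 0.37 / 0.0003435113 = 1077.1 MPa
sigma = sigma_0 + k/sqrt(d) = 72 + 1077.1 = 1149.1 MPa

1149.1


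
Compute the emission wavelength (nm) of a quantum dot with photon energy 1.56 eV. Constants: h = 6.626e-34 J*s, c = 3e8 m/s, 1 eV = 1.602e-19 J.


Convert energy: E = 1.56 eV = 1.56 * 1.602e-19 = 2.49912e-19 J
lambda = h*c / E = 6.626e-34 * 3e8 / 2.49912e-19
lambda = 7.954e-07 m = 795.4 nm

795.4


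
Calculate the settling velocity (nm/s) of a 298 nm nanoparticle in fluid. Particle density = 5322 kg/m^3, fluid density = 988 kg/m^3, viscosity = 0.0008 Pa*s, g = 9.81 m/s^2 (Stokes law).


Radius R = 298/2 nm = 1.49e-07 m
Density difference = 5322 - 988 = 4334 kg/m^3
v = 2 * R^2 * (rho_p - rho_f) * g / (9 * eta)
v = 2 * (1.49e-07)^2 * 4334 * 9.81 / (9 * 0.0008)
v = 2.62197e-07 m/s = 262.1971 nm/s

262.1971


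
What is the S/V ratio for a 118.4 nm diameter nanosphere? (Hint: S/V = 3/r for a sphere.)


Radius r = 118.4/2 = 59.2 nm
S/V = 3 / r = 3 / 59.2
S/V = 0.0507 nm^-1

0.0507


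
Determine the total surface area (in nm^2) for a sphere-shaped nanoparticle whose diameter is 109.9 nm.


Radius r = 109.9/2 = 54.95 nm
Surface area SA = 4 * pi * r^2
SA = 4 * pi * (54.95)^2
SA = 37944.19 nm^2

37944.19


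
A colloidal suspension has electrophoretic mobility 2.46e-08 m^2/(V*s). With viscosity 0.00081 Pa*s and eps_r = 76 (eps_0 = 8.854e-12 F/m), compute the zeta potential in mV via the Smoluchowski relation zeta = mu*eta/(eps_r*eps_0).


Smoluchowski equation: zeta = mu * eta / (eps_r * eps_0)
zeta = 2.46e-08 * 0.00081 / (76 * 8.854e-12)
zeta = 0.029612 V = 29.61 mV

29.61


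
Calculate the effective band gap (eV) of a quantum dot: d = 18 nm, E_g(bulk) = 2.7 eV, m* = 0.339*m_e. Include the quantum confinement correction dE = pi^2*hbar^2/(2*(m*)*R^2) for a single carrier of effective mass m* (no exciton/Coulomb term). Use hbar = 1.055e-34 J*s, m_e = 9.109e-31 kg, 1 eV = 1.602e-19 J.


Radius R = 18/2 nm = 9e-09 m
Confinement energy dE = pi^2 * hbar^2 / (2 * m_eff * m_e * R^2)
dE = pi^2 * (1.055e-34)^2 / (2 * 0.339 * 9.109e-31 * (9e-09)^2) J, divided by 1.602e-19 J/eV
dE = 0.0137 eV
Total band gap = E_g(bulk) + dE = 2.7 + 0.0137 = 2.7137 eV

2.7137


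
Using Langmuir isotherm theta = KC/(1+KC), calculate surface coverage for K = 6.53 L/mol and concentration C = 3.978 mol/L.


Langmuir isotherm: theta = K*C / (1 + K*C)
K*C = 6.53 * 3.978 = 25.97634
theta = 25.97634 / (1 + 25.97634) = 25.97634 / 26.97634
theta = 0.9629

0.9629


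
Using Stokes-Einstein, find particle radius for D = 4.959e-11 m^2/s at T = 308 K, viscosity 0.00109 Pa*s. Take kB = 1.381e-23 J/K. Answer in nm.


Stokes-Einstein: R = kB*T / (6*pi*eta*D)
R = 1.381e-23 * 308 / (6 * pi * 0.00109 * 4.959e-11)
R = 4.17467e-09 m = 4.17 nm

4.17


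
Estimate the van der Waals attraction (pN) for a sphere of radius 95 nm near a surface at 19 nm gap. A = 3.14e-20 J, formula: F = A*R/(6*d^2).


Convert to SI: R = 95 nm = 9.5e-08 m, d = 19 nm = 1.9e-08 m
F = A * R / (6 * d^2)
F = 3.14e-20 * 9.5e-08 / (6 * (1.9e-08)^2)
F = 1.37719e-12 N = 1.377 pN

1.377


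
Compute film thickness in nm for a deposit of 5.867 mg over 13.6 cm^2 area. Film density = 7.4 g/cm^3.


Convert: m = 5.867 mg = 5.8670e-06 kg, A = 13.6 cm^2 = 1.3600e-03 m^2, rho = 7.4 g/cm^3 = 7400 kg/m^3
t = m / (A * rho)
t = 5.8670e-06 / (1.3600e-03 * 7400)
t = 5.8297e-07 m = 583.0 nm

583.0


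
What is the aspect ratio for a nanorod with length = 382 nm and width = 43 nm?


Aspect ratio AR = length / diameter
AR = 382 / 43
AR = 8.88

8.88


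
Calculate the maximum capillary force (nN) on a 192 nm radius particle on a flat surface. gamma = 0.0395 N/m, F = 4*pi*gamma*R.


Convert radius: R = 192 nm = 1.92e-07 m
F = 4 * pi * gamma * R
F = 4 * pi * 0.0395 * 1.92e-07
F = 9.53034e-08 N = 95.3034 nN

95.3034


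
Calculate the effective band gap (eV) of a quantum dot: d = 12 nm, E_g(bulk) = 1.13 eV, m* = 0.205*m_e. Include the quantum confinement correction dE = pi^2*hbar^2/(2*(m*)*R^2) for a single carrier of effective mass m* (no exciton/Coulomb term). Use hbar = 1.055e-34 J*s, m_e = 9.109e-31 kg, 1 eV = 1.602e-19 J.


Radius R = 12/2 nm = 6e-09 m
Confinement energy dE = pi^2 * hbar^2 / (2 * m_eff * m_e * R^2)
dE = pi^2 * (1.055e-34)^2 / (2 * 0.205 * 9.109e-31 * (6e-09)^2) J, divided by 1.602e-19 J/eV
dE = 0.051 eV
Total band gap = E_g(bulk) + dE = 1.13 + 0.051 = 1.181 eV

1.181


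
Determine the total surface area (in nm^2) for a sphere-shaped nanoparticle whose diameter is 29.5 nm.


Radius r = 29.5/2 = 14.75 nm
Surface area SA = 4 * pi * r^2
SA = 4 * pi * (14.75)^2
SA = 2733.97 nm^2

2733.97


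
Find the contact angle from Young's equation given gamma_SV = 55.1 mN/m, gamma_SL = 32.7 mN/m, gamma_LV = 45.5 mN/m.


cos(theta) = (gamma_SV - gamma_SL) / gamma_LV
cos(theta) = (55.1 - 32.7) / 45.5
cos(theta) = 0.492308
theta = arccos(0.492308) = 60.51 degrees

60.51


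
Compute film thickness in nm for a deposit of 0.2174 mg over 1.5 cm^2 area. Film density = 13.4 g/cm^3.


Convert: m = 0.2174 mg = 2.1740e-07 kg, A = 1.5 cm^2 = 1.5000e-04 m^2, rho = 13.4 g/cm^3 = 13400 kg/m^3
t = m / (A * rho)
t = 2.1740e-07 / (1.5000e-04 * 13400)
t = 1.0816e-07 m = 108.2 nm

108.2


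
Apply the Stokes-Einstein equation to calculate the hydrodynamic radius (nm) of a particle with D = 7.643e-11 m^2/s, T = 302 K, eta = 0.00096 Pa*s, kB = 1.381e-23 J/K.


Stokes-Einstein: R = kB*T / (6*pi*eta*D)
R = 1.381e-23 * 302 / (6 * pi * 0.00096 * 7.643e-11)
R = 3.01554e-09 m = 3.02 nm

3.02


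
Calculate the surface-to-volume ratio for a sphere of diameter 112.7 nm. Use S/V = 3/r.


Radius r = 112.7/2 = 56.35 nm
S/V = 3 / r = 3 / 56.35
S/V = 0.0532 nm^-1

0.0532


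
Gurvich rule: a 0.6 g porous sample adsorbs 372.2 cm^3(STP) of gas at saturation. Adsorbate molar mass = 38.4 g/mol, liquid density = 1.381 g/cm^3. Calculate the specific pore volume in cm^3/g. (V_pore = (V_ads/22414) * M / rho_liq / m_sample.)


Moles adsorbed n = V_ads / 22414 = 372.2 / 22414 = 1.660569e-02 mol
Liquid volume V_liq = n * M / rho_liq = 1.660569e-02 * 38.4 / 1.381 = 0.46174 cm^3
Specific pore volume V_pore = V_liq / m_sample = 0.46174 / 0.6
V_pore = 0.7696 cm^3/g

0.7696


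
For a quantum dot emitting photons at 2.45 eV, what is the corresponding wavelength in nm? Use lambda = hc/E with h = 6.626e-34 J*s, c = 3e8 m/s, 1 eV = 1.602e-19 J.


Convert energy: E = 2.45 eV = 2.45 * 1.602e-19 = 3.9249e-19 J
lambda = h*c / E = 6.626e-34 * 3e8 / 3.9249e-19
lambda = 5.06459e-07 m = 506.5 nm

506.5


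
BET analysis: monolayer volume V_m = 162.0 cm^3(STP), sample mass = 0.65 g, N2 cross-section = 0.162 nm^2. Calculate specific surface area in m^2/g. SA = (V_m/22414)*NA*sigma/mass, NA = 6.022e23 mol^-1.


Number of moles in monolayer = V_m / 22414 = 162.0 / 22414 = 0.00722763
Number of molecules = moles * NA = 0.00722763 * 6.022e23
SA = molecules * sigma / mass
SA = (162.0 / 22414) * 6.022e23 * 0.162e-18 / 0.65
SA = 1084.8 m^2/g

1084.8


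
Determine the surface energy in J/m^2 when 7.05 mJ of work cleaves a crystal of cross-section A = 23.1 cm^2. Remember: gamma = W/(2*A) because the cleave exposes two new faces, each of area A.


Convert: A = 23.1 cm^2 = 0.00231 m^2, W = 7.05 mJ = 0.00705 J
Cleaving exposes two faces of area A, so total new surface = 2*A and gamma = W / (2*A)
gamma = 0.00705 / (2 * 0.00231)
gamma = 1.526 J/m^2

1.526


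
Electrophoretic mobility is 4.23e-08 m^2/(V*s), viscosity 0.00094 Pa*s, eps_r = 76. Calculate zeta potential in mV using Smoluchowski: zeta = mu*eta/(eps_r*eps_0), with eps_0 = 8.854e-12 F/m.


Smoluchowski equation: zeta = mu * eta / (eps_r * eps_0)
zeta = 4.23e-08 * 0.00094 / (76 * 8.854e-12)
zeta = 0.05909 V = 59.09 mV

59.09


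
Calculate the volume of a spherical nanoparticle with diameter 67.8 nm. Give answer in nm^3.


Radius r = 67.8/2 = 33.9 nm
Volume V = (4/3) * pi * r^3
V = (4/3) * pi * (33.9)^3
V = 163187.81 nm^3

163187.81


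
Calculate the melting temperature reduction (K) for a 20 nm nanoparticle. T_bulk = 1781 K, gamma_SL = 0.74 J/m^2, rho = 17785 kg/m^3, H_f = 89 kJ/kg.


Radius R = 20/2 = 10 nm = 1e-08 m
Convert H_f = 89 kJ/kg = 89000 J/kg
dT = 2 * gamma_SL * T_bulk / (rho * H_f * R)
dT = 2 * 0.74 * 1781 / (17785 * 89000 * 1e-08)
dT = 166.5 K

166.5


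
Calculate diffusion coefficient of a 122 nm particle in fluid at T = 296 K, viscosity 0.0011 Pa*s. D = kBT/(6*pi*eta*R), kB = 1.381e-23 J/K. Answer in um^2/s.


Radius R = 122/2 = 61 nm = 6.1e-08 m
D = kB*T / (6*pi*eta*R)
D = 1.381e-23 * 296 / (6 * pi * 0.0011 * 6.1e-08)
D = 3.23193e-12 m^2/s = 3.232 um^2/s

3.232


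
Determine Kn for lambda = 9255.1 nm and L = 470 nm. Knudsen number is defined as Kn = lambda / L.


Knudsen number Kn = lambda / L
Kn = 9255.1 / 470
Kn = 19.6917

19.6917


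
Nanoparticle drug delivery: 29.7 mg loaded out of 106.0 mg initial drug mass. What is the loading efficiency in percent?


Drug loading efficiency = (drug loaded / drug initial) * 100
DLE = 29.7 / 106.0 * 100
DLE = 0.2802 * 100
DLE = 28.02%

28.02


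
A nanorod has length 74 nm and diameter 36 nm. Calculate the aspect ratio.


Aspect ratio AR = length / diameter
AR = 74 / 36
AR = 2.06

2.06


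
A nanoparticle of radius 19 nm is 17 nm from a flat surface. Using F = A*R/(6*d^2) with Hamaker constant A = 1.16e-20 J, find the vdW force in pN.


Convert to SI: R = 19 nm = 1.9e-08 m, d = 17 nm = 1.7e-08 m
F = A * R / (6 * d^2)
F = 1.16e-20 * 1.9e-08 / (6 * (1.7e-08)^2)
F = 1.27105e-13 N = 0.127 pN

0.127


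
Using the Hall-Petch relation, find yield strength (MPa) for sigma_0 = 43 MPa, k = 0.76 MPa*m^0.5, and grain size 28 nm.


d = 28 nm = 2.8e-08 m
sqrt(d) = 0.000167332
Hall-Petch contribution = k / sqrt(d) = 0.76 / 0.000167332 = 4541.9 MPa
sigma = sigma_0 + k/sqrt(d) = 43 + 4541.9 = 4584.9 MPa

4584.9


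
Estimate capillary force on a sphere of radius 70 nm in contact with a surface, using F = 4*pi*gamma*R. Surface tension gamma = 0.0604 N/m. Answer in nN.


Convert radius: R = 70 nm = 7e-08 m
F = 4 * pi * gamma * R
F = 4 * pi * 0.0604 * 7e-08
F = 5.31306e-08 N = 53.1306 nN

53.1306


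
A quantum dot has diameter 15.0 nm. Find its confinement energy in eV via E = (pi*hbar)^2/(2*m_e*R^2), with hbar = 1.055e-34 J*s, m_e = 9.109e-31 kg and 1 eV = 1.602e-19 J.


Radius R = 15.0/2 = 7.5 nm = 7.5e-09 m
E = (pi * 1.055e-34)^2 / (2 * 9.109e-31 * (7.5e-09)^2)
E(J) = 1.07197e-21
E = E(J) / 1.602e-19 = 0.0067 eV

0.0067


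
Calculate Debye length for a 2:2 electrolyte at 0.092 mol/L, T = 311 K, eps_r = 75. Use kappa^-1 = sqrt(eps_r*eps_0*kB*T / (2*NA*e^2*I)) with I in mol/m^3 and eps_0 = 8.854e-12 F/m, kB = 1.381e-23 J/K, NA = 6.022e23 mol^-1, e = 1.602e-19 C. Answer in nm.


Ionic strength I = 0.092 * 2^2 * 1000 = 368 mol/m^3
kappa^-1 = sqrt(75 * 8.854e-12 * 1.381e-23 * 311 / (2 * 6.022e23 * (1.602e-19)^2 * 368))
kappa^-1 = 0.501 nm

0.501


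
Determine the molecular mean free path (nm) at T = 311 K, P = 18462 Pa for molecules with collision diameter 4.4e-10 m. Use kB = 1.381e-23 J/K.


Mean free path: lambda = kB*T / (sqrt(2) * pi * d^2 * P)
lambda = 1.381e-23 * 311 / (sqrt(2) * pi * (4.4e-10)^2 * 18462)
lambda = 2.70461e-07 m
lambda = 270.46 nm

270.46


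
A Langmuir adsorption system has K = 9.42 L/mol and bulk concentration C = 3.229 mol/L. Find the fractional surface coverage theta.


Langmuir isotherm: theta = K*C / (1 + K*C)
K*C = 9.42 * 3.229 = 30.41718
theta = 30.41718 / (1 + 30.41718) = 30.41718 / 31.41718
theta = 0.9682

0.9682


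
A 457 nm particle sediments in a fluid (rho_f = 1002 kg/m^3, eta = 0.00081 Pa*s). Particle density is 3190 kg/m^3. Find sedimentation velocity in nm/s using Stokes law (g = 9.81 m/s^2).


Radius R = 457/2 nm = 2.285e-07 m
Density difference = 3190 - 1002 = 2188 kg/m^3
v = 2 * R^2 * (rho_p - rho_f) * g / (9 * eta)
v = 2 * (2.285e-07)^2 * 2188 * 9.81 / (9 * 0.00081)
v = 3.07462e-07 m/s = 307.4618 nm/s

307.4618


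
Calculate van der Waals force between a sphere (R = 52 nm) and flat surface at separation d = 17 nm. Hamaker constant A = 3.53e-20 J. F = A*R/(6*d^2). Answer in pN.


Convert to SI: R = 52 nm = 5.2e-08 m, d = 17 nm = 1.7e-08 m
F = A * R / (6 * d^2)
F = 3.53e-20 * 5.2e-08 / (6 * (1.7e-08)^2)
F = 1.05859e-12 N = 1.059 pN

1.059


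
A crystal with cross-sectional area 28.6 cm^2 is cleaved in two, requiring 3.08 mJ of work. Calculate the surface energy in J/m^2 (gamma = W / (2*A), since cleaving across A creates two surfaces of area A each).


Convert: A = 28.6 cm^2 = 0.00286 m^2, W = 3.08 mJ = 0.00308 J
Cleaving exposes two faces of area A, so total new surface = 2*A and gamma = W / (2*A)
gamma = 0.00308 / (2 * 0.00286)
gamma = 0.538 J/m^2

0.538


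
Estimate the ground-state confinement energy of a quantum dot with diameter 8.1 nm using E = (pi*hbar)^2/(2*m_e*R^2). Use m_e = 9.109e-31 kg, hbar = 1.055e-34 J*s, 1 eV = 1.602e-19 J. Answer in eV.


Radius R = 8.1/2 = 4.05 nm = 4.05e-09 m
E = (pi * 1.055e-34)^2 / (2 * 9.109e-31 * (4.05e-09)^2)
E(J) = 3.67616e-21
E = E(J) / 1.602e-19 = 0.0229 eV

0.0229


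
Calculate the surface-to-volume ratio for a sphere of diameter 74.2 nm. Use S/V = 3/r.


Radius r = 74.2/2 = 37.1 nm
S/V = 3 / r = 3 / 37.1
S/V = 0.0809 nm^-1

0.0809


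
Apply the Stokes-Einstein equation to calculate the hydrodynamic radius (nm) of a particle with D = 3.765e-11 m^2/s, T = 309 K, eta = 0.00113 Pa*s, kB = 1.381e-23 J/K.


Stokes-Einstein: R = kB*T / (6*pi*eta*D)
R = 1.381e-23 * 309 / (6 * pi * 0.00113 * 3.765e-11)
R = 5.32118e-09 m = 5.32 nm

5.32


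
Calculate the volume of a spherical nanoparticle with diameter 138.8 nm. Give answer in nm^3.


Radius r = 138.8/2 = 69.4 nm
Volume V = (4/3) * pi * r^3
V = (4/3) * pi * (69.4)^3
V = 1400125.68 nm^3

1400125.68


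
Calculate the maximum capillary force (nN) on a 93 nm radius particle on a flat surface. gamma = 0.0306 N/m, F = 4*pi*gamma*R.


Convert radius: R = 93 nm = 9.3e-08 m
F = 4 * pi * gamma * R
F = 4 * pi * 0.0306 * 9.3e-08
F = 3.57614e-08 N = 35.7614 nN

35.7614


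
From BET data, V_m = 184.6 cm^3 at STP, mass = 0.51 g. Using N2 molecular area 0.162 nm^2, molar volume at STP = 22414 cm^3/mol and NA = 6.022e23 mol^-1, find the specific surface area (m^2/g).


Number of moles in monolayer = V_m / 22414 = 184.6 / 22414 = 0.00823592
Number of molecules = moles * NA = 0.00823592 * 6.022e23
SA = molecules * sigma / mass
SA = (184.6 / 22414) * 6.022e23 * 0.162e-18 / 0.51
SA = 1575.4 m^2/g

1575.4


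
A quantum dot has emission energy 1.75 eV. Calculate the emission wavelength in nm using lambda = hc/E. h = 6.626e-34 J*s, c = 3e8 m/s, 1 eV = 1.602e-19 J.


Convert energy: E = 1.75 eV = 1.75 * 1.602e-19 = 2.8035e-19 J
lambda = h*c / E = 6.626e-34 * 3e8 / 2.8035e-19
lambda = 7.09042e-07 m = 709.0 nm

709.0


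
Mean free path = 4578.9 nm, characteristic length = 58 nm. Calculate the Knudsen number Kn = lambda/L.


Knudsen number Kn = lambda / L
Kn = 4578.9 / 58
Kn = 78.9466

78.9466


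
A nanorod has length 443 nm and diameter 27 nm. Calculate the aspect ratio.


Aspect ratio AR = length / diameter
AR = 443 / 27
AR = 16.41

16.41


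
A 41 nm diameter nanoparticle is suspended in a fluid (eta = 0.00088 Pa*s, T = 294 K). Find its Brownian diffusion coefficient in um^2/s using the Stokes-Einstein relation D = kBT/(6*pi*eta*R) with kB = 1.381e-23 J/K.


Radius R = 41/2 = 20.5 nm = 2.05e-08 m
D = kB*T / (6*pi*eta*R)
D = 1.381e-23 * 294 / (6 * pi * 0.00088 * 2.05e-08)
D = 1.194e-11 m^2/s = 11.94 um^2/s

11.94
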